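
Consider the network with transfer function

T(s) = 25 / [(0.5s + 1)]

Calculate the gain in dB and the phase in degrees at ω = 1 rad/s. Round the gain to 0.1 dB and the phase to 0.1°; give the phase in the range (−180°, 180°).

At ω = 1 rad/s:
pole (1 + j1·0.5) = 1 + j0.5 → |·| ≈ 1.118, ∠ ≈ 26.57°
|T| = 25 · 1 / (1.118) ≈ 22.361
Gain = 20 log₁₀(22.361) ≈ 26.99 dB
∠T = (0°) − (26.57°) = -26.57°

27.0 dB, -26.6°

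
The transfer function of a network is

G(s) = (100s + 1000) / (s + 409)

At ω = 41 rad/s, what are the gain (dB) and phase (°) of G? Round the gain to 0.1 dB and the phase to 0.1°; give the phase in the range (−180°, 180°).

Substitute s = j41:
Numerator: 100(j41) + 1000 = 1000 + j4100
Denominator: (j41) + 409 = 409 + j41
|N| = √(1000² + 4100²) ≈ 4220.2, ∠N ≈ 76.29°
|D| = √(409² + 41²) ≈ 411.05, ∠D ≈ 5.72°
|G| = 4220.2 / 411.05 ≈ 10.267
Gain = 20 log₁₀(10.267) ≈ 20.23 dB
∠G = 76.29° − 5.72° = 70.57°

20.2 dB, 70.6°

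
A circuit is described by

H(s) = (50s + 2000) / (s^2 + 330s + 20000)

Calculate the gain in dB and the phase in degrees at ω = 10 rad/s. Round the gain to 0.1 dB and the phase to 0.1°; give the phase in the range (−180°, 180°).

-19.8 dB, 4.6°

Substitute s = j10:
Numerator: 50(j10) + 2000 = 2000 + j500
Denominator: (j10)^2 + 330(j10) + 20000 = 19900 + j3300
|N| = √(2000² + 500²) ≈ 2061.6, ∠N ≈ 14.04°
|D| = √(19900² + 3300²) ≈ 20172, ∠D ≈ 9.42°
|H| = 2061.6 / 20172 ≈ 0.1022
Gain = 20 log₁₀(0.1022) ≈ -19.81 dB
∠H = 14.04° − 9.42° = 4.62°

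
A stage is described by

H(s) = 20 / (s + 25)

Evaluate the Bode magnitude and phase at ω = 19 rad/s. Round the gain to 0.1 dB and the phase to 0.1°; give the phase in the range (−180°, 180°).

-3.9 dB, -37.2°

Substitute s = j19:
Numerator: 20 = 20 + j0
Denominator: (j19) + 25 = 25 + j19
|N| = √(20² + 0²) ≈ 20, ∠N ≈ 0.00°
|D| = √(25² + 19²) ≈ 31.401, ∠D ≈ 37.23°
|H| = 20 / 31.401 ≈ 0.63692
Gain = 20 log₁₀(0.63692) ≈ -3.92 dB
∠H = 0.00° − 37.23° = -37.23°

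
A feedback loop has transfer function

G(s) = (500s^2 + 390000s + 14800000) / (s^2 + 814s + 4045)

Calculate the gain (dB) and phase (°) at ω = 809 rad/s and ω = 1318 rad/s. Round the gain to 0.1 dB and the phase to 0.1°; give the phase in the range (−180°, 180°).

ω = 809: 53.6 dB, 0.1°; ω = 1318: 53.8 dB, 0.7°

Substitute s = j809:
Numerator: 500(j809)^2 + 390000(j809) + 14800000 = -312440500 + j315510000
Denominator: (j809)^2 + 814(j809) + 4045 = -650436 + j658526
|N| = √(312440500² + 315510000²) ≈ 4.4403e+08, ∠N ≈ 134.72°
|D| = √(650436² + 658526²) ≈ 9.2559e+05, ∠D ≈ 134.65°
|G| = 4.4403e+08 / 9.2559e+05 ≈ 479.73
Gain = 20 log₁₀(479.73) ≈ 53.62 dB
∠G = 134.72° − 134.65° = 0.07°

Substitute s = j1318:
Numerator: 500(j1318)^2 + 390000(j1318) + 14800000 = -853762000 + j514020000
Denominator: (j1318)^2 + 814(j1318) + 4045 = -1733079 + j1072852
|N| = √(853762000² + 514020000²) ≈ 9.9656e+08, ∠N ≈ 148.95°
|D| = √(1733079² + 1072852²) ≈ 2.0383e+06, ∠D ≈ 148.24°
|G| = 9.9656e+08 / 2.0383e+06 ≈ 488.92
Gain = 20 log₁₀(488.92) ≈ 53.78 dB
∠G = 148.95° − 148.24° = 0.71°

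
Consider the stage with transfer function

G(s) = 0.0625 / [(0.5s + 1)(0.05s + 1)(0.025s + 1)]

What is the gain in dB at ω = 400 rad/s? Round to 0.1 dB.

-116.2 dB

At ω = 400 rad/s:
pole (1 + j400·0.5) = 1 + j200 → |·| ≈ 200, ∠ ≈ 89.71°
pole (1 + j400·0.05) = 1 + j20 → |·| ≈ 20.025, ∠ ≈ 87.14°
pole (1 + j400·0.025) = 1 + j10 → |·| ≈ 10.05, ∠ ≈ 84.29°
|G| = 0.0625 · 1 / (200 · 20.025 · 10.05) ≈ 1.5528e-06
Gain = 20 log₁₀(1.5528e-06) ≈ -116.18 dB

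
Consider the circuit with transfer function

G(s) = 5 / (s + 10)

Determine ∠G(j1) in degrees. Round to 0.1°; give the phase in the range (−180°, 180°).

-5.7°

At s = jω = j1:
pole (s+10): 10 + j1 → |·| = √(10²+1²) = √101 ≈ 10.05, ∠ = arctan(1/10) ≈ 5.71°
∠G = 0.00° − 5.71° = -5.71°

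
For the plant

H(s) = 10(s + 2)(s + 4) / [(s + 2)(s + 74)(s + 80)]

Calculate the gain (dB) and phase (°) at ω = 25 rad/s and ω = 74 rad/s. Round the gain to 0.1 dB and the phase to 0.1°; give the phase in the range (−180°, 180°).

ω = 25: -28.3 dB, 44.9°; ω = 74: -23.7 dB, -0.9°

At s = jω = j25:
zero (s+2): 2 + j25 → |·| = √(2²+25²) = √629 ≈ 25.08, ∠ = arctan(25/2) ≈ 85.43°
zero (s+4): 4 + j25 → |·| = √(4²+25²) = √641 ≈ 25.318, ∠ = arctan(25/4) ≈ 80.91°
pole (s+2): 2 + j25 → |·| = √(2²+25²) = √629 ≈ 25.08, ∠ = arctan(25/2) ≈ 85.43°
pole (s+74): 74 + j25 → |·| = √(74²+25²) = √6101 ≈ 78.109, ∠ = arctan(25/74) ≈ 18.67°
pole (s+80): 80 + j25 → |·| = √(80²+25²) = √7025 ≈ 83.815, ∠ = arctan(25/80) ≈ 17.35°
|H| = 10 · 634.98 / 1.6419e+05 ≈ 0.038673
Gain = 20 log₁₀(0.038673) ≈ -28.25 dB
∠H = 166.34° − 121.45° = 44.89°

At s = jω = j74:
zero (s+2): 2 + j74 → |·| = √(2²+74²) = √5480 ≈ 74.027, ∠ = arctan(74/2) ≈ 88.45°
zero (s+4): 4 + j74 → |·| = √(4²+74²) = √5492 ≈ 74.108, ∠ = arctan(74/4) ≈ 86.91°
pole (s+2): 2 + j74 → |·| = √(2²+74²) = √5480 ≈ 74.027, ∠ = arctan(74/2) ≈ 88.45°
pole (s+74): 74 + j74 → |·| = √(74²+74²) = √10952 ≈ 104.65, ∠ = arctan(74/74) ≈ 45.00°
pole (s+80): 80 + j74 → |·| = √(80²+74²) = √11876 ≈ 108.98, ∠ = arctan(74/80) ≈ 42.77°
|H| = 10 · 5486 / 8.4426e+05 ≈ 0.06498
Gain = 20 log₁₀(0.06498) ≈ -23.74 dB
∠H = 175.36° − 176.22° = -0.86°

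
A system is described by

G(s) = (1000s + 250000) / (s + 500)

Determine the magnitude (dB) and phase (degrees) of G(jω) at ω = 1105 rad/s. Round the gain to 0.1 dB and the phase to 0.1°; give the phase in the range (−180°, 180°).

59.4 dB, 11.6°

Substitute s = j1105:
Numerator: 1000(j1105) + 250000 = 250000 + j1105000
Denominator: (j1105) + 500 = 500 + j1105
|N| = √(250000² + 1105000²) ≈ 1.1329e+06, ∠N ≈ 77.25°
|D| = √(500² + 1105²) ≈ 1212.9, ∠D ≈ 65.65°
|G| = 1.1329e+06 / 1212.9 ≈ 934.04
Gain = 20 log₁₀(934.04) ≈ 59.41 dB
∠G = 77.25° − 65.65° = 11.60°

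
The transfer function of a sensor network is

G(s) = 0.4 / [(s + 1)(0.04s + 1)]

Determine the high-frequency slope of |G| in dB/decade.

-40 dB/decade

Each pole contributes −20 dB/decade at high frequency; each zero contributes +20 dB/decade.
Net: 0 zero(s) − 2 pole(s) → -40 dB/decade.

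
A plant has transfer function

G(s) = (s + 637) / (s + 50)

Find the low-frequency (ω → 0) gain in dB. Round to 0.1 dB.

G(0) = 637 / 50 = 12.74
20 log₁₀(12.74) ≈ 22.10 dB

22.1 dB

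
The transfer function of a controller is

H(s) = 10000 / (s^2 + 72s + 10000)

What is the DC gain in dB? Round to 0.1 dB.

H(0) = 10000 / 10000 = 1
20 log₁₀(1) ≈ 0.00 dB

0.0 dB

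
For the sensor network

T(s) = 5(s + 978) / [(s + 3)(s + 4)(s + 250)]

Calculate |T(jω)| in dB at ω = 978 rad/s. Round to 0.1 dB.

-102.9 dB

At s = jω = j978:
zero (s+978): 978 + j978 → |·| = √(978²+978²) = √1912968 ≈ 1383.1, ∠ = arctan(978/978) ≈ 45.00°
pole (s+3): 3 + j978 → |·| = √(3²+978²) = √956493 ≈ 978, ∠ = arctan(978/3) ≈ 89.82°
pole (s+4): 4 + j978 → |·| = √(4²+978²) = √956500 ≈ 978.01, ∠ = arctan(978/4) ≈ 89.77°
pole (s+250): 250 + j978 → |·| = √(250²+978²) = √1018984 ≈ 1009.4, ∠ = arctan(978/250) ≈ 75.66°
|T| = 5 · 1383.1 / 9.6548e+08 ≈ 7.1628e-06
Gain = 20 log₁₀(7.1628e-06) ≈ -102.90 dB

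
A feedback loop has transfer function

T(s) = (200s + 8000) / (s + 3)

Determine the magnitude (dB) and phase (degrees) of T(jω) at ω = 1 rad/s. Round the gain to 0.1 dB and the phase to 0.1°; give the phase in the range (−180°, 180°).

68.1 dB, -17.0°

Substitute s = j1:
Numerator: 200(j1) + 8000 = 8000 + j200
Denominator: (j1) + 3 = 3 + j1
|N| = √(8000² + 200²) ≈ 8002.5, ∠N ≈ 1.43°
|D| = √(3² + 1²) ≈ 3.1623, ∠D ≈ 18.43°
|T| = 8002.5 / 3.1623 ≈ 2530.6
Gain = 20 log₁₀(2530.6) ≈ 68.06 dB
∠T = 1.43° − 18.43° = -17.00°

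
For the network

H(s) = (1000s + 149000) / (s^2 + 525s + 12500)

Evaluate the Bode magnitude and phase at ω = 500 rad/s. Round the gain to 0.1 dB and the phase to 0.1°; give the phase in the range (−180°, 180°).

Substitute s = j500:
Numerator: 1000(j500) + 149000 = 149000 + j500000
Denominator: (j500)^2 + 525(j500) + 12500 = -237500 + j262500
|N| = √(149000² + 500000²) ≈ 5.2173e+05, ∠N ≈ 73.41°
|D| = √(237500² + 262500²) ≈ 3.54e+05, ∠D ≈ 132.14°
|H| = 5.2173e+05 / 3.54e+05 ≈ 1.4738
Gain = 20 log₁₀(1.4738) ≈ 3.37 dB
∠H = 73.41° − 132.14° = -58.73°

3.4 dB, -58.7°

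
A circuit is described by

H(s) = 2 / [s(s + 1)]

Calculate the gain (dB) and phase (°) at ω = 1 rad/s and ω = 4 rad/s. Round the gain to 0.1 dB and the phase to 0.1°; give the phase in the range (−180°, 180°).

At s = jω = j1:
pole (s+1): 1 + j1 → |·| = √(1²+1²) = √2 ≈ 1.4142, ∠ = arctan(1/1) ≈ 45.00°
pole at origin: |s| = 1, ∠ = 90.00° (in denominator)
|H| = 2 / 1.4142 ≈ 1.4142
Gain = 20 log₁₀(1.4142) ≈ 3.01 dB
∠H = 0.00° − 135.00° = -135.00°

At s = jω = j4:
pole (s+1): 1 + j4 → |·| = √(1²+4²) = √17 ≈ 4.1231, ∠ = arctan(4/1) ≈ 75.96°
pole at origin: |s| = 4, ∠ = 90.00° (in denominator)
|H| = 2 / 16.492 ≈ 0.12127
Gain = 20 log₁₀(0.12127) ≈ -18.32 dB
∠H = 0.00° − 165.96° = -165.96°

ω = 1: 3.0 dB, -135.0°; ω = 4: -18.3 dB, -166.0°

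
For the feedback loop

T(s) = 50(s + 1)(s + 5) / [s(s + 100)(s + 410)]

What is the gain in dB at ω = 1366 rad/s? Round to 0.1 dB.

-29.1 dB

At s = jω = j1366:
zero (s+1): 1 + j1366 → |·| = √(1²+1366²) = √1865957 ≈ 1366, ∠ = arctan(1366/1) ≈ 89.96°
zero (s+5): 5 + j1366 → |·| = √(5²+1366²) = √1865981 ≈ 1366, ∠ = arctan(1366/5) ≈ 89.79°
pole (s+100): 100 + j1366 → |·| = √(100²+1366²) = √1875956 ≈ 1369.7, ∠ = arctan(1366/100) ≈ 85.81°
pole (s+410): 410 + j1366 → |·| = √(410²+1366²) = √2034056 ≈ 1426.2, ∠ = arctan(1366/410) ≈ 73.29°
pole at origin: |s| = 1366, ∠ = 90.00° (in denominator)
|T| = 50 · 1.866e+06 / 2.6684e+09 ≈ 0.034965
Gain = 20 log₁₀(0.034965) ≈ -29.13 dB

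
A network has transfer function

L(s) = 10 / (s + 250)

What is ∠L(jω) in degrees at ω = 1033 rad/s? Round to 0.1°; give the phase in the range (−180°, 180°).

Substitute s = j1033:
Numerator: 10 = 10 + j0
Denominator: (j1033) + 250 = 250 + j1033
|N| = √(10² + 0²) ≈ 10, ∠N ≈ 0.00°
|D| = √(250² + 1033²) ≈ 1062.8, ∠D ≈ 76.40°
∠L = 0.00° − 76.40° = -76.40°

-76.4°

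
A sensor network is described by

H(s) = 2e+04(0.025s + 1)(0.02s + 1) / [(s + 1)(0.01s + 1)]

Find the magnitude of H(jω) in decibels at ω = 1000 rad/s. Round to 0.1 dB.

At ω = 1000 rad/s:
zero (1 + j1000·0.025) = 1 + j25 → |·| ≈ 25.02, ∠ ≈ 87.71°
zero (1 + j1000·0.02) = 1 + j20 → |·| ≈ 20.025, ∠ ≈ 87.14°
pole (1 + j1000·1) = 1 + j1000 → |·| ≈ 1000, ∠ ≈ 89.94°
pole (1 + j1000·0.01) = 1 + j10 → |·| ≈ 10.05, ∠ ≈ 84.29°
|H| = 2e+04 · 25.02 · 20.025 / (1000 · 10.05) ≈ 997.07
Gain = 20 log₁₀(997.07) ≈ 59.97 dB

60.0 dB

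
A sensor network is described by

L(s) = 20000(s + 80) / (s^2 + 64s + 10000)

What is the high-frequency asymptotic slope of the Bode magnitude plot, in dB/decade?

Each pole contributes −20 dB/decade at high frequency; each zero contributes +20 dB/decade.
Net: 1 zero(s) − 2 pole(s) → -20 dB/decade.

-20 dB/decade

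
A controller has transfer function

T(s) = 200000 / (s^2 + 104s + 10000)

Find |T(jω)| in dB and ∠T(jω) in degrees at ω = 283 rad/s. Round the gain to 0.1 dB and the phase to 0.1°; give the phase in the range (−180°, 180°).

8.4 dB, -157.2°

At s = jω = j283:
quadratic: (j283)² + 104·j283 + 10000 = -70089 + j29432 → |·| ≈ 76018, ∠ ≈ 157.22°
|T| = 200000 / 76018 ≈ 2.631
Gain = 20 log₁₀(2.631) ≈ 8.40 dB
∠T = 0.00° − 157.22° = -157.22°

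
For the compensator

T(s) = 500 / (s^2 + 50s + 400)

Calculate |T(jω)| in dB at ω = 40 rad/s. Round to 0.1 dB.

Substitute s = j40:
Numerator: 500 = 500 + j0
Denominator: (j40)^2 + 50(j40) + 400 = -1200 + j2000
|N| = √(500² + 0²) ≈ 500, ∠N ≈ 0.00°
|D| = √(1200² + 2000²) ≈ 2332.4, ∠D ≈ 120.96°
|T| = 500 / 2332.4 ≈ 0.21437
Gain = 20 log₁₀(0.21437) ≈ -13.38 dB

-13.4 dB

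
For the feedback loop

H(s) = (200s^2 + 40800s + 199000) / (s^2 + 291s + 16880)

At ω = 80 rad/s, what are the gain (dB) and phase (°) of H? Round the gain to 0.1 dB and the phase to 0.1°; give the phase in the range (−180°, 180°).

42.6 dB, 42.6°

Substitute s = j80:
Numerator: 200(j80)^2 + 40800(j80) + 199000 = -1081000 + j3264000
Denominator: (j80)^2 + 291(j80) + 16880 = 10480 + j23280
|N| = √(1081000² + 3264000²) ≈ 3.4384e+06, ∠N ≈ 108.32°
|D| = √(10480² + 23280²) ≈ 25530, ∠D ≈ 65.76°
|H| = 3.4384e+06 / 25530 ≈ 134.68
Gain = 20 log₁₀(134.68) ≈ 42.59 dB
∠H = 108.32° − 65.76° = 42.56°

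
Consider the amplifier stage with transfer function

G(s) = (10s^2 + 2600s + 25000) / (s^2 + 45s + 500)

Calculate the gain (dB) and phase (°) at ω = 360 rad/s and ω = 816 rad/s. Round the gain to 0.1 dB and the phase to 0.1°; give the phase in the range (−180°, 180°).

ω = 360: 21.7 dB, -29.2°; ω = 816: 20.4 dB, -14.6°

Substitute s = j360:
Numerator: 10(j360)^2 + 2600(j360) + 25000 = -1271000 + j936000
Denominator: (j360)^2 + 45(j360) + 500 = -129100 + j16200
|N| = √(1271000² + 936000²) ≈ 1.5785e+06, ∠N ≈ 143.63°
|D| = √(129100² + 16200²) ≈ 1.3011e+05, ∠D ≈ 172.85°
|G| = 1.5785e+06 / 1.3011e+05 ≈ 12.132
Gain = 20 log₁₀(12.132) ≈ 21.68 dB
∠G = 143.63° − 172.85° = -29.22°

Substitute s = j816:
Numerator: 10(j816)^2 + 2600(j816) + 25000 = -6633560 + j2121600
Denominator: (j816)^2 + 45(j816) + 500 = -665356 + j36720
|N| = √(6633560² + 2121600²) ≈ 6.9646e+06, ∠N ≈ 162.26°
|D| = √(665356² + 36720²) ≈ 6.6637e+05, ∠D ≈ 176.84°
|G| = 6.9646e+06 / 6.6637e+05 ≈ 10.452
Gain = 20 log₁₀(10.452) ≈ 20.38 dB
∠G = 162.26° − 176.84° = -14.58°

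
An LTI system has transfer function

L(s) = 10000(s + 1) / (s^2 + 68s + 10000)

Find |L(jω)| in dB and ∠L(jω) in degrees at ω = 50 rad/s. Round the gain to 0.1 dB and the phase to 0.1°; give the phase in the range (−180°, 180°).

35.7 dB, 64.5°

At s = jω = j50:
zero (s+1): 1 + j50 → |·| = √(1²+50²) = √2501 ≈ 50.01, ∠ = arctan(50/1) ≈ 88.85°
quadratic: (j50)² + 68·j50 + 10000 = 7500 + j3400 → |·| ≈ 8234.7, ∠ ≈ 24.39°
|L| = 10000 · 50.01 / 8234.7 ≈ 60.731
Gain = 20 log₁₀(60.731) ≈ 35.67 dB
∠L = 88.85° − 24.39° = 64.46°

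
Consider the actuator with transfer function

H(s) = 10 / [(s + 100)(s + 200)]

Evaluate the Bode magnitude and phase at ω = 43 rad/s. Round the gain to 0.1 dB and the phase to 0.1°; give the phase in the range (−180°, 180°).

At s = jω = j43:
pole (s+100): 100 + j43 → |·| = √(100²+43²) = √11849 ≈ 108.85, ∠ = arctan(43/100) ≈ 23.27°
pole (s+200): 200 + j43 → |·| = √(200²+43²) = √41849 ≈ 204.57, ∠ = arctan(43/200) ≈ 12.13°
|H| = 10 / 22267 ≈ 0.0004491
Gain = 20 log₁₀(0.0004491) ≈ -66.95 dB
∠H = 0.00° − 35.40° = -35.40°

-67.0 dB, -35.4°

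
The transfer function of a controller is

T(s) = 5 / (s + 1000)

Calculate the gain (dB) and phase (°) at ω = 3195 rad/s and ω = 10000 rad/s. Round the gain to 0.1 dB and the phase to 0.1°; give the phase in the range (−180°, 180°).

Substitute s = j3195:
Numerator: 5 = 5 + j0
Denominator: (j3195) + 1000 = 1000 + j3195
|N| = √(5² + 0²) ≈ 5, ∠N ≈ 0.00°
|D| = √(1000² + 3195²) ≈ 3347.8, ∠D ≈ 72.62°
|T| = 5 / 3347.8 ≈ 0.0014935
Gain = 20 log₁₀(0.0014935) ≈ -56.52 dB
∠T = 0.00° − 72.62° = -72.62°

Substitute s = j10000:
Numerator: 5 = 5 + j0
Denominator: (j10000) + 1000 = 1000 + j10000
|N| = √(5² + 0²) ≈ 5, ∠N ≈ 0.00°
|D| = √(1000² + 10000²) ≈ 10050, ∠D ≈ 84.29°
|T| = 5 / 10050 ≈ 0.00049751
Gain = 20 log₁₀(0.00049751) ≈ -66.06 dB
∠T = 0.00° − 84.29° = -84.29°

ω = 3195: -56.5 dB, -72.6°; ω = 10000: -66.1 dB, -84.3°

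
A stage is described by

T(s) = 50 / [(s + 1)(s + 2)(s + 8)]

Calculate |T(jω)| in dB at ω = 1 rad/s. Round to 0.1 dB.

At s = jω = j1:
pole (s+1): 1 + j1 → |·| = √(1²+1²) = √2 ≈ 1.4142, ∠ = arctan(1/1) ≈ 45.00°
pole (s+2): 2 + j1 → |·| = √(2²+1²) = √5 ≈ 2.2361, ∠ = arctan(1/2) ≈ 26.57°
pole (s+8): 8 + j1 → |·| = √(8²+1²) = √65 ≈ 8.0623, ∠ = arctan(1/8) ≈ 7.13°
|T| = 50 / 25.495 ≈ 1.9612
Gain = 20 log₁₀(1.9612) ≈ 5.85 dB

5.9 dB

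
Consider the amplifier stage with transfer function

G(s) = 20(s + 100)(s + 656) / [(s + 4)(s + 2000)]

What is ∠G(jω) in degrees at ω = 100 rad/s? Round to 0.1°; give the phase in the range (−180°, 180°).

-36.9°

At s = jω = j100:
zero (s+100): 100 + j100 → |·| = √(100²+100²) = √20000 ≈ 141.42, ∠ = arctan(100/100) ≈ 45.00°
zero (s+656): 656 + j100 → |·| = √(656²+100²) = √440336 ≈ 663.58, ∠ = arctan(100/656) ≈ 8.67°
pole (s+4): 4 + j100 → |·| = √(4²+100²) = √10016 ≈ 100.08, ∠ = arctan(100/4) ≈ 87.71°
pole (s+2000): 2000 + j100 → |·| = √(2000²+100²) = √4010000 ≈ 2002.5, ∠ = arctan(100/2000) ≈ 2.86°
∠G = 53.67° − 90.57° = -36.90°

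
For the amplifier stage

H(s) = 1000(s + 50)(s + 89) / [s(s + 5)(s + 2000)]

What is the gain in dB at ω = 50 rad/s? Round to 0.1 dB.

At s = jω = j50:
zero (s+50): 50 + j50 → |·| = √(50²+50²) = √5000 ≈ 70.711, ∠ = arctan(50/50) ≈ 45.00°
zero (s+89): 89 + j50 → |·| = √(89²+50²) = √10421 ≈ 102.08, ∠ = arctan(50/89) ≈ 29.33°
pole (s+5): 5 + j50 → |·| = √(5²+50²) = √2525 ≈ 50.249, ∠ = arctan(50/5) ≈ 84.29°
pole (s+2000): 2000 + j50 → |·| = √(2000²+50²) = √4002500 ≈ 2000.6, ∠ = arctan(50/2000) ≈ 1.43°
pole at origin: |s| = 50, ∠ = 90.00° (in denominator)
|H| = 1000 · 7218.2 / 5.0264e+06 ≈ 1.4361
Gain = 20 log₁₀(1.4361) ≈ 3.14 dB

3.1 dB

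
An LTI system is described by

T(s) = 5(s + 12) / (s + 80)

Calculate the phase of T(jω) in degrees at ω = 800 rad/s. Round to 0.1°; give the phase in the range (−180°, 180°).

At s = jω = j800:
zero (s+12): 12 + j800 → |·| = √(12²+800²) = √640144 ≈ 800.09, ∠ = arctan(800/12) ≈ 89.14°
pole (s+80): 80 + j800 → |·| = √(80²+800²) = √646400 ≈ 803.99, ∠ = arctan(800/80) ≈ 84.29°
∠T = 89.14° − 84.29° = 4.85°

4.9°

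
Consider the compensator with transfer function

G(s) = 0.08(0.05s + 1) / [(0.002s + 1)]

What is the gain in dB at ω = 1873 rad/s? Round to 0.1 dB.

At ω = 1873 rad/s:
zero (1 + j1873·0.05) = 1 + j93.65 → |·| ≈ 93.655, ∠ ≈ 89.39°
pole (1 + j1873·0.002) = 1 + j3.746 → |·| ≈ 3.8772, ∠ ≈ 75.05°
|G| = 0.08 · 93.655 / (3.8772) ≈ 1.9324
Gain = 20 log₁₀(1.9324) ≈ 5.72 dB

5.7 dB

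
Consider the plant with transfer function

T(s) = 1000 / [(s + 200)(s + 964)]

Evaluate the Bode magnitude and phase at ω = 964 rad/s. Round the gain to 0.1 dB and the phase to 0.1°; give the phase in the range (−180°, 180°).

-62.6 dB, -123.3°

At s = jω = j964:
pole (s+200): 200 + j964 → |·| = √(200²+964²) = √969296 ≈ 984.53, ∠ = arctan(964/200) ≈ 78.28°
pole (s+964): 964 + j964 → |·| = √(964²+964²) = √1858592 ≈ 1363.3, ∠ = arctan(964/964) ≈ 45.00°
|T| = 1000 / 1.3422e+06 ≈ 0.00074505
Gain = 20 log₁₀(0.00074505) ≈ -62.56 dB
∠T = 0.00° − 123.28° = -123.28°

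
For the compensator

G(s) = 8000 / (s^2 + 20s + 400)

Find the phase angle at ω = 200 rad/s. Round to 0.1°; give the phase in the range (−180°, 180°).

At s = jω = j200:
quadratic: (j200)² + 20·j200 + 400 = -39600 + j4000 → |·| ≈ 39802, ∠ ≈ 174.23°
∠G = 0.00° − 174.23° = -174.23°

-174.2°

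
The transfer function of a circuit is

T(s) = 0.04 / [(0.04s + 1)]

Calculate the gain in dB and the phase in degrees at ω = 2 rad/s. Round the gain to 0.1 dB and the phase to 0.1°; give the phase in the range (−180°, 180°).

-28.0 dB, -4.6°

At ω = 2 rad/s:
pole (1 + j2·0.04) = 1 + j0.08 → |·| ≈ 1.0032, ∠ ≈ 4.57°
|T| = 0.04 · 1 / (1.0032) ≈ 0.039872
Gain = 20 log₁₀(0.039872) ≈ -27.99 dB
∠T = (0°) − (4.57°) = -4.57°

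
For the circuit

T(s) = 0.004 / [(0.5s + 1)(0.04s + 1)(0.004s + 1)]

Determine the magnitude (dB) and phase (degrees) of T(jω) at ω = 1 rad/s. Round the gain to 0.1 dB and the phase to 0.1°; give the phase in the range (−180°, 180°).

-48.9 dB, -29.1°

At ω = 1 rad/s:
pole (1 + j1·0.5) = 1 + j0.5 → |·| ≈ 1.118, ∠ ≈ 26.57°
pole (1 + j1·0.04) = 1 + j0.04 → |·| ≈ 1.0008, ∠ ≈ 2.29°
pole (1 + j1·0.004) = 1 + j0.004 → |·| ≈ 1, ∠ ≈ 0.23°
|T| = 0.004 · 1 / (1.118 · 1.0008 · 1) ≈ 0.003575
Gain = 20 log₁₀(0.003575) ≈ -48.93 dB
∠T = (0°) − (26.57° + 2.29° + 0.23°) = -29.09°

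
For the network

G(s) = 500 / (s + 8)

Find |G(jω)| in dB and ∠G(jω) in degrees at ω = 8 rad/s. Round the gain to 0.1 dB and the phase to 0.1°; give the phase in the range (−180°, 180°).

32.9 dB, -45.0°

At s = jω = j8:
pole (s+8): 8 + j8 → |·| = √(8²+8²) = √128 ≈ 11.314, ∠ = arctan(8/8) ≈ 45.00°
|G| = 500 / 11.314 ≈ 44.193
Gain = 20 log₁₀(44.193) ≈ 32.91 dB
∠G = 0.00° − 45.00° = -45.00°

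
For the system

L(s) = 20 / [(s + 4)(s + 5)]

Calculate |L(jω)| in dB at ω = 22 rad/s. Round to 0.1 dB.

At s = jω = j22:
pole (s+4): 4 + j22 → |·| = √(4²+22²) = √500 ≈ 22.361, ∠ = arctan(22/4) ≈ 79.70°
pole (s+5): 5 + j22 → |·| = √(5²+22²) = √509 ≈ 22.561, ∠ = arctan(22/5) ≈ 77.20°
|L| = 20 / 504.49 ≈ 0.039644
Gain = 20 log₁₀(0.039644) ≈ -28.04 dB

-28.0 dB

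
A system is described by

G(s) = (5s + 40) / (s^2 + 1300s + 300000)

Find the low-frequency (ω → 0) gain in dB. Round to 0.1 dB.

-77.5 dB

G(0) = 40 / 300000 ≈ 0.00013333
20 log₁₀(0.00013333) ≈ -77.50 dB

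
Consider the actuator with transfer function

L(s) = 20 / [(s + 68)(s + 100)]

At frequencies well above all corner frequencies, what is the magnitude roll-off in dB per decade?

-40 dB/decade

Each pole contributes −20 dB/decade at high frequency; each zero contributes +20 dB/decade.
Net: 0 zero(s) − 2 pole(s) → -40 dB/decade.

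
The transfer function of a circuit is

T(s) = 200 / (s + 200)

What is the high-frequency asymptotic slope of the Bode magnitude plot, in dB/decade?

-20 dB/decade

Each pole contributes −20 dB/decade at high frequency; each zero contributes +20 dB/decade.
Net: 0 zero(s) − 1 pole(s) → -20 dB/decade.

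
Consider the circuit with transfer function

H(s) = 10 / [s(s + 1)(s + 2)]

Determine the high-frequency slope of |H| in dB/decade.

-60 dB/decade

Each pole contributes −20 dB/decade at high frequency; each zero contributes +20 dB/decade.
Net: 0 zero(s) − 3 pole(s) → -60 dB/decade.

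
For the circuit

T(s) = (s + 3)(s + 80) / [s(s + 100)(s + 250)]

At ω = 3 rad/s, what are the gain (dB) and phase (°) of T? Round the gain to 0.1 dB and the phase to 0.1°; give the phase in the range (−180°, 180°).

-46.9 dB, -45.3°

At s = jω = j3:
zero (s+3): 3 + j3 → |·| = √(3²+3²) = √18 ≈ 4.2426, ∠ = arctan(3/3) ≈ 45.00°
zero (s+80): 80 + j3 → |·| = √(80²+3²) = √6409 ≈ 80.056, ∠ = arctan(3/80) ≈ 2.15°
pole (s+100): 100 + j3 → |·| = √(100²+3²) = √10009 ≈ 100.04, ∠ = arctan(3/100) ≈ 1.72°
pole (s+250): 250 + j3 → |·| = √(250²+3²) = √62509 ≈ 250.02, ∠ = arctan(3/250) ≈ 0.69°
pole at origin: |s| = 3, ∠ = 90.00° (in denominator)
|T| = 1 · 339.65 / 75036 ≈ 0.0045265
Gain = 20 log₁₀(0.0045265) ≈ -46.88 dB
∠T = 47.15° − 92.41° = -45.26°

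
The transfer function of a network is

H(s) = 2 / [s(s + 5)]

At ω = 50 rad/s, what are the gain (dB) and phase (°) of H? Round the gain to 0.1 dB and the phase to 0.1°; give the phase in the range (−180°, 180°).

At s = jω = j50:
pole (s+5): 5 + j50 → |·| = √(5²+50²) = √2525 ≈ 50.249, ∠ = arctan(50/5) ≈ 84.29°
pole at origin: |s| = 50, ∠ = 90.00° (in denominator)
|H| = 2 / 2512.5 ≈ 0.00079602
Gain = 20 log₁₀(0.00079602) ≈ -61.98 dB
∠H = 0.00° − 174.29° = -174.29°

-62.0 dB, -174.3°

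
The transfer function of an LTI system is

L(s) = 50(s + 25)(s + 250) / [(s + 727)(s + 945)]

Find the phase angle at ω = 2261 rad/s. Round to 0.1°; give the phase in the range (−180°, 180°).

At s = jω = j2261:
zero (s+25): 25 + j2261 → |·| = √(25²+2261²) = √5112746 ≈ 2261.1, ∠ = arctan(2261/25) ≈ 89.37°
zero (s+250): 250 + j2261 → |·| = √(250²+2261²) = √5174621 ≈ 2274.8, ∠ = arctan(2261/250) ≈ 83.69°
pole (s+727): 727 + j2261 → |·| = √(727²+2261²) = √5640650 ≈ 2375, ∠ = arctan(2261/727) ≈ 72.18°
pole (s+945): 945 + j2261 → |·| = √(945²+2261²) = √6005146 ≈ 2450.5, ∠ = arctan(2261/945) ≈ 67.32°
∠L = 173.06° − 139.50° = 33.56°

33.6°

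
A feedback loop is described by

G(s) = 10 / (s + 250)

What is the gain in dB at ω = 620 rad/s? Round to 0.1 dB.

-36.5 dB

At s = jω = j620:
pole (s+250): 250 + j620 → |·| = √(250²+620²) = √446900 ≈ 668.51, ∠ = arctan(620/250) ≈ 68.04°
|G| = 10 / 668.51 ≈ 0.014959
Gain = 20 log₁₀(0.014959) ≈ -36.50 dB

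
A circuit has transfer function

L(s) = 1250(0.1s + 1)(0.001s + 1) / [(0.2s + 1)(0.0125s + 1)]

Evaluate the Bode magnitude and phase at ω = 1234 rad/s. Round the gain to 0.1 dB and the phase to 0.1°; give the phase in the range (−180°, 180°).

At ω = 1234 rad/s:
zero (1 + j1234·0.1) = 1 + j123.4 → |·| ≈ 123.4, ∠ ≈ 89.54°
zero (1 + j1234·0.001) = 1 + j1.234 → |·| ≈ 1.5883, ∠ ≈ 50.98°
pole (1 + j1234·0.2) = 1 + j246.8 → |·| ≈ 246.8, ∠ ≈ 89.77°
pole (1 + j1234·0.0125) = 1 + j15.425 → |·| ≈ 15.457, ∠ ≈ 86.29°
|L| = 1250 · 123.4 · 1.5883 / (246.8 · 15.457) ≈ 64.223
Gain = 20 log₁₀(64.223) ≈ 36.15 dB
∠L = (89.54° + 50.98°) − (89.77° + 86.29°) = -35.54°

36.2 dB, -35.5°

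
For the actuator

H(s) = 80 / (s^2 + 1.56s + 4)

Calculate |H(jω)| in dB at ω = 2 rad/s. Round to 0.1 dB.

28.2 dB

At s = jω = j2:
quadratic: (j2)² + 1.56·j2 + 4 = 0 + j3.12 → |·| ≈ 3.12, ∠ ≈ 90.00°
|H| = 80 / 3.12 ≈ 25.641
Gain = 20 log₁₀(25.641) ≈ 28.18 dB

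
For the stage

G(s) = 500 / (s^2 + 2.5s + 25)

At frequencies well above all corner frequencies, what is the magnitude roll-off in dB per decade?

-40 dB/decade

Each pole contributes −20 dB/decade at high frequency; each zero contributes +20 dB/decade.
Net: 0 zero(s) − 2 pole(s) → -40 dB/decade.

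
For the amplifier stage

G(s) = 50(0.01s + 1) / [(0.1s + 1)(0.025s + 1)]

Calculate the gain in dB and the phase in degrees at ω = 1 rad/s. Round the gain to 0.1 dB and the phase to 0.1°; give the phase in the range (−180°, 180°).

At ω = 1 rad/s:
zero (1 + j1·0.01) = 1 + j0.01 → |·| ≈ 1, ∠ ≈ 0.57°
pole (1 + j1·0.1) = 1 + j0.1 → |·| ≈ 1.005, ∠ ≈ 5.71°
pole (1 + j1·0.025) = 1 + j0.025 → |·| ≈ 1.0003, ∠ ≈ 1.43°
|G| = 50 · 1 / (1.005 · 1.0003) ≈ 49.736
Gain = 20 log₁₀(49.736) ≈ 33.93 dB
∠G = (0.57°) − (5.71° + 1.43°) = -6.57°

33.9 dB, -6.6°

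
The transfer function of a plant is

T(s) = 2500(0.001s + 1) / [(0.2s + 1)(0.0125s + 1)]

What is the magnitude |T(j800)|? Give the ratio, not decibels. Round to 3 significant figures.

At ω = 800 rad/s:
zero (1 + j800·0.001) = 1 + j0.8 → |·| ≈ 1.2806, ∠ ≈ 38.66°
pole (1 + j800·0.2) = 1 + j160 → |·| ≈ 160, ∠ ≈ 89.64°
pole (1 + j800·0.0125) = 1 + j10 → |·| ≈ 10.05, ∠ ≈ 84.29°
|T| = 2500 · 1.2806 / (160 · 10.05) ≈ 1.991

1.99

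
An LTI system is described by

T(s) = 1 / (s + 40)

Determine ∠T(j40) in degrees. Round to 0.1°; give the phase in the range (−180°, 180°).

At s = jω = j40:
pole (s+40): 40 + j40 → |·| = √(40²+40²) = √3200 ≈ 56.569, ∠ = arctan(40/40) ≈ 45.00°
∠T = 0.00° − 45.00° = -45.00°

-45.0°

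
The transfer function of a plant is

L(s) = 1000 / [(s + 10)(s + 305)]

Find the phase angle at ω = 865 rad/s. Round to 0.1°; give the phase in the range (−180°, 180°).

-159.9°

At s = jω = j865:
pole (s+10): 10 + j865 → |·| = √(10²+865²) = √748325 ≈ 865.06, ∠ = arctan(865/10) ≈ 89.34°
pole (s+305): 305 + j865 → |·| = √(305²+865²) = √841250 ≈ 917.2, ∠ = arctan(865/305) ≈ 70.58°
∠L = 0.00° − 159.92° = -159.92°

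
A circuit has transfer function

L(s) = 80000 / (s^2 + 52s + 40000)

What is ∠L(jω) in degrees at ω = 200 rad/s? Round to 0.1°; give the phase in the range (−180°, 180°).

-90.0°

At s = jω = j200:
quadratic: (j200)² + 52·j200 + 40000 = 0 + j10400 → |·| ≈ 10400, ∠ ≈ 90.00°
∠L = 0.00° − 90.00° = -90.00°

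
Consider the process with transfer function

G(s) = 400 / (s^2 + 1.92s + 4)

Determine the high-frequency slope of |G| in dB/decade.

-40 dB/decade

Each pole contributes −20 dB/decade at high frequency; each zero contributes +20 dB/decade.
Net: 0 zero(s) − 2 pole(s) → -40 dB/decade.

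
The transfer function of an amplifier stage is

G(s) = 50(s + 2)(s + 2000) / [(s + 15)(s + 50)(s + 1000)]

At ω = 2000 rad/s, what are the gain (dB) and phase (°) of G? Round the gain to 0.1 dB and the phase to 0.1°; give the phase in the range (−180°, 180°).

At s = jω = j2000:
zero (s+2): 2 + j2000 → |·| = √(2²+2000²) = √4000004 ≈ 2000, ∠ = arctan(2000/2) ≈ 89.94°
zero (s+2000): 2000 + j2000 → |·| = √(2000²+2000²) = √8000000 ≈ 2828.4, ∠ = arctan(2000/2000) ≈ 45.00°
pole (s+15): 15 + j2000 → |·| = √(15²+2000²) = √4000225 ≈ 2000.1, ∠ = arctan(2000/15) ≈ 89.57°
pole (s+50): 50 + j2000 → |·| = √(50²+2000²) = √4002500 ≈ 2000.6, ∠ = arctan(2000/50) ≈ 88.57°
pole (s+1000): 1000 + j2000 → |·| = √(1000²+2000²) = √5000000 ≈ 2236.1, ∠ = arctan(2000/1000) ≈ 63.43°
|G| = 50 · 5.6568e+06 / 8.9475e+09 ≈ 0.031611
Gain = 20 log₁₀(0.031611) ≈ -30.00 dB
∠G = 134.94° − 241.57° = -106.63°

-30.0 dB, -106.6°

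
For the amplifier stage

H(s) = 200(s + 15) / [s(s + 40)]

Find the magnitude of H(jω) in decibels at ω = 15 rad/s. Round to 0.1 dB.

At s = jω = j15:
zero (s+15): 15 + j15 → |·| = √(15²+15²) = √450 ≈ 21.213, ∠ = arctan(15/15) ≈ 45.00°
pole (s+40): 40 + j15 → |·| = √(40²+15²) = √1825 ≈ 42.72, ∠ = arctan(15/40) ≈ 20.56°
pole at origin: |s| = 15, ∠ = 90.00° (in denominator)
|H| = 200 · 21.213 / 640.8 ≈ 6.6208
Gain = 20 log₁₀(6.6208) ≈ 16.42 dB

16.4 dB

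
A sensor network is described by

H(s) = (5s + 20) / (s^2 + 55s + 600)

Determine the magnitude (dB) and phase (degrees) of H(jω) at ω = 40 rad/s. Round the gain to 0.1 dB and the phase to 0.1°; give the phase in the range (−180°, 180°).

Substitute s = j40:
Numerator: 5(j40) + 20 = 20 + j200
Denominator: (j40)^2 + 55(j40) + 600 = -1000 + j2200
|N| = √(20² + 200²) ≈ 201, ∠N ≈ 84.29°
|D| = √(1000² + 2200²) ≈ 2416.6, ∠D ≈ 114.44°
|H| = 201 / 2416.6 ≈ 0.083175
Gain = 20 log₁₀(0.083175) ≈ -21.60 dB
∠H = 84.29° − 114.44° = -30.15°

-21.6 dB, -30.2°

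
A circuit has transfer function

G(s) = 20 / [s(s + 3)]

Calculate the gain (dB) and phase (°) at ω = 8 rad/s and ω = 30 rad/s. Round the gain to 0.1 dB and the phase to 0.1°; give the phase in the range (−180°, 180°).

ω = 8: -10.7 dB, -159.4°; ω = 30: -33.1 dB, -174.3°

At s = jω = j8:
pole (s+3): 3 + j8 → |·| = √(3²+8²) = √73 ≈ 8.544, ∠ = arctan(8/3) ≈ 69.44°
pole at origin: |s| = 8, ∠ = 90.00° (in denominator)
|G| = 20 / 68.352 ≈ 0.2926
Gain = 20 log₁₀(0.2926) ≈ -10.67 dB
∠G = 0.00° − 159.44° = -159.44°

At s = jω = j30:
pole (s+3): 3 + j30 → |·| = √(3²+30²) = √909 ≈ 30.15, ∠ = arctan(30/3) ≈ 84.29°
pole at origin: |s| = 30, ∠ = 90.00° (in denominator)
|G| = 20 / 904.5 ≈ 0.022112
Gain = 20 log₁₀(0.022112) ≈ -33.11 dB
∠G = 0.00° − 174.29° = -174.29°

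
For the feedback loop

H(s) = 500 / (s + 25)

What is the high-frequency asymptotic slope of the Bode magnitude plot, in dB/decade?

-20 dB/decade

Each pole contributes −20 dB/decade at high frequency; each zero contributes +20 dB/decade.
Net: 0 zero(s) − 1 pole(s) → -20 dB/decade.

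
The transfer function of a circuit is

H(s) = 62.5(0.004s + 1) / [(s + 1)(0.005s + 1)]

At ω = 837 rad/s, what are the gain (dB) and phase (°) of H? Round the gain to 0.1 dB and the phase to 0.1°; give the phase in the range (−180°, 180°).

-24.3 dB, -93.1°

At ω = 837 rad/s:
zero (1 + j837·0.004) = 1 + j3.348 → |·| ≈ 3.4942, ∠ ≈ 73.37°
pole (1 + j837·1) = 1 + j837 → |·| ≈ 837, ∠ ≈ 89.93°
pole (1 + j837·0.005) = 1 + j4.185 → |·| ≈ 4.3028, ∠ ≈ 76.56°
|H| = 62.5 · 3.4942 / (837 · 4.3028) ≈ 0.060639
Gain = 20 log₁₀(0.060639) ≈ -24.34 dB
∠H = (73.37°) − (89.93° + 76.56°) = -93.12°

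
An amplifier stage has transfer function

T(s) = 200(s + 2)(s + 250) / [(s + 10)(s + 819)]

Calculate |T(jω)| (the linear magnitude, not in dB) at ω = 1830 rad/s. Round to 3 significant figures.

184

At s = jω = j1830:
zero (s+2): 2 + j1830 → |·| = √(2²+1830²) = √3348904 ≈ 1830, ∠ = arctan(1830/2) ≈ 89.94°
zero (s+250): 250 + j1830 → |·| = √(250²+1830²) = √3411400 ≈ 1847, ∠ = arctan(1830/250) ≈ 82.22°
pole (s+10): 10 + j1830 → |·| = √(10²+1830²) = √3349000 ≈ 1830, ∠ = arctan(1830/10) ≈ 89.69°
pole (s+819): 819 + j1830 → |·| = √(819²+1830²) = √4019661 ≈ 2004.9, ∠ = arctan(1830/819) ≈ 65.89°
|T| = 200 · 3.38e+06 / 3.669e+06 ≈ 184.25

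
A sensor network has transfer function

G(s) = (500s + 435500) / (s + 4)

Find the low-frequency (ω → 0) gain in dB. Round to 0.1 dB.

100.7 dB

G(0) = 435500 / 4 ≈ 1.0888e+05
20 log₁₀(1.0888e+05) ≈ 100.74 dB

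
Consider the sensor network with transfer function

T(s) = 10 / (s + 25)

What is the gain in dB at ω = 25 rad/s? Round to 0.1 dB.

-11.0 dB

Substitute s = j25:
Numerator: 10 = 10 + j0
Denominator: (j25) + 25 = 25 + j25
|N| = √(10² + 0²) ≈ 10, ∠N ≈ 0.00°
|D| = √(25² + 25²) ≈ 35.355, ∠D ≈ 45.00°
|T| = 10 / 35.355 ≈ 0.28285
Gain = 20 log₁₀(0.28285) ≈ -10.97 dB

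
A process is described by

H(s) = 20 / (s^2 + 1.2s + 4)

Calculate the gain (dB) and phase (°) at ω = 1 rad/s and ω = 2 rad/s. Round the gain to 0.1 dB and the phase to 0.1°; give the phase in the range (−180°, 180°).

At s = jω = j1:
quadratic: (j1)² + 1.2·j1 + 4 = 3 + j1.2 → |·| ≈ 3.2311, ∠ ≈ 21.80°
|H| = 20 / 3.2311 ≈ 6.1898
Gain = 20 log₁₀(6.1898) ≈ 15.83 dB
∠H = 0.00° − 21.80° = -21.80°

At s = jω = j2:
quadratic: (j2)² + 1.2·j2 + 4 = 0 + j2.4 → |·| ≈ 2.4, ∠ ≈ 90.00°
|H| = 20 / 2.4 ≈ 8.3333
Gain = 20 log₁₀(8.3333) ≈ 18.42 dB
∠H = 0.00° − 90.00° = -90.00°

ω = 1: 15.8 dB, -21.8°; ω = 2: 18.4 dB, -90.0°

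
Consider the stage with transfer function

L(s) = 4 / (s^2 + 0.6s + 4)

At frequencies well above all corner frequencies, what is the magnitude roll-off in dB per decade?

Each pole contributes −20 dB/decade at high frequency; each zero contributes +20 dB/decade.
Net: 0 zero(s) − 2 pole(s) → -40 dB/decade.

-40 dB/decade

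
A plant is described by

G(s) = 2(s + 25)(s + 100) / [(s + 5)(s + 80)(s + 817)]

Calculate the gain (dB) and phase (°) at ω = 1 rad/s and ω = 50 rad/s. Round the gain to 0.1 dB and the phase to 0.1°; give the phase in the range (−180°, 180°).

ω = 1: -36.5 dB, -9.2°; ω = 50: -49.8 dB, -29.8°

At s = jω = j1:
zero (s+25): 25 + j1 → |·| = √(25²+1²) = √626 ≈ 25.02, ∠ = arctan(1/25) ≈ 2.29°
zero (s+100): 100 + j1 → |·| = √(100²+1²) = √10001 ≈ 100, ∠ = arctan(1/100) ≈ 0.57°
pole (s+5): 5 + j1 → |·| = √(5²+1²) = √26 ≈ 5.099, ∠ = arctan(1/5) ≈ 11.31°
pole (s+80): 80 + j1 → |·| = √(80²+1²) = √6401 ≈ 80.006, ∠ = arctan(1/80) ≈ 0.72°
pole (s+817): 817 + j1 → |·| = √(817²+1²) = √667490 ≈ 817, ∠ = arctan(1/817) ≈ 0.07°
|G| = 2 · 2502 / 3.333e+05 ≈ 0.015014
Gain = 20 log₁₀(0.015014) ≈ -36.47 dB
∠G = 2.86° − 12.10° = -9.24°

At s = jω = j50:
zero (s+25): 25 + j50 → |·| = √(25²+50²) = √3125 ≈ 55.902, ∠ = arctan(50/25) ≈ 63.43°
zero (s+100): 100 + j50 → |·| = √(100²+50²) = √12500 ≈ 111.8, ∠ = arctan(50/100) ≈ 26.57°
pole (s+5): 5 + j50 → |·| = √(5²+50²) = √2525 ≈ 50.249, ∠ = arctan(50/5) ≈ 84.29°
pole (s+80): 80 + j50 → |·| = √(80²+50²) = √8900 ≈ 94.34, ∠ = arctan(50/80) ≈ 32.01°
pole (s+817): 817 + j50 → |·| = √(817²+50²) = √669989 ≈ 818.53, ∠ = arctan(50/817) ≈ 3.50°
|G| = 2 · 6249.8 / 3.8802e+06 ≈ 0.0032214
Gain = 20 log₁₀(0.0032214) ≈ -49.84 dB
∠G = 90.00° − 119.80° = -29.80°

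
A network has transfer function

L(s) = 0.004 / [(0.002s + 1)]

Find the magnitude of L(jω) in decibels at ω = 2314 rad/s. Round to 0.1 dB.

-61.5 dB

At ω = 2314 rad/s:
pole (1 + j2314·0.002) = 1 + j4.628 → |·| ≈ 4.7348, ∠ ≈ 77.81°
|L| = 0.004 · 1 / (4.7348) ≈ 0.00084481
Gain = 20 log₁₀(0.00084481) ≈ -61.46 dB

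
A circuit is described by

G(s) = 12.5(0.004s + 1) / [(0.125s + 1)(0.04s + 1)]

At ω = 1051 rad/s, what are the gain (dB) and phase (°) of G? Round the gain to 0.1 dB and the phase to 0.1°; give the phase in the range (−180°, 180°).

-40.2 dB, -101.6°

At ω = 1051 rad/s:
zero (1 + j1051·0.004) = 1 + j4.204 → |·| ≈ 4.3213, ∠ ≈ 76.62°
pole (1 + j1051·0.125) = 1 + j131.375 → |·| ≈ 131.38, ∠ ≈ 89.56°
pole (1 + j1051·0.04) = 1 + j42.04 → |·| ≈ 42.052, ∠ ≈ 88.64°
|G| = 12.5 · 4.3213 / (131.38 · 42.052) ≈ 0.0097771
Gain = 20 log₁₀(0.0097771) ≈ -40.20 dB
∠G = (76.62°) − (89.56° + 88.64°) = -101.58°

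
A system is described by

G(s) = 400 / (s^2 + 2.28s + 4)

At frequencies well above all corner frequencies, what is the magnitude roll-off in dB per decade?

-40 dB/decade

Each pole contributes −20 dB/decade at high frequency; each zero contributes +20 dB/decade.
Net: 0 zero(s) − 2 pole(s) → -40 dB/decade.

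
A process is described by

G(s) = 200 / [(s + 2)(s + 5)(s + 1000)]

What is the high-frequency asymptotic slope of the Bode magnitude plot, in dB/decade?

-60 dB/decade

Each pole contributes −20 dB/decade at high frequency; each zero contributes +20 dB/decade.
Net: 0 zero(s) − 3 pole(s) → -60 dB/decade.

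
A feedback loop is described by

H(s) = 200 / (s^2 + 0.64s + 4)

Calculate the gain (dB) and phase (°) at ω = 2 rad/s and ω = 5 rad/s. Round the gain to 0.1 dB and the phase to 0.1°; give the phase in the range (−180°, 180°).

At s = jω = j2:
quadratic: (j2)² + 0.64·j2 + 4 = 0 + j1.28 → |·| ≈ 1.28, ∠ ≈ 90.00°
|H| = 200 / 1.28 ≈ 156.25
Gain = 20 log₁₀(156.25) ≈ 43.88 dB
∠H = 0.00° − 90.00° = -90.00°

At s = jω = j5:
quadratic: (j5)² + 0.64·j5 + 4 = -21 + j3.2 → |·| ≈ 21.242, ∠ ≈ 171.34°
|H| = 200 / 21.242 ≈ 9.4153
Gain = 20 log₁₀(9.4153) ≈ 19.48 dB
∠H = 0.00° − 171.34° = -171.34°

ω = 2: 43.9 dB, -90.0°; ω = 5: 19.5 dB, -171.3°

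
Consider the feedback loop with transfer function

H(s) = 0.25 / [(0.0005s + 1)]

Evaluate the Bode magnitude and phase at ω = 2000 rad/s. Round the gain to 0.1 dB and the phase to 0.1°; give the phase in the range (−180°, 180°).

-15.1 dB, -45.0°

At ω = 2000 rad/s:
pole (1 + j2000·0.0005) = 1 + j1 → |·| ≈ 1.4142, ∠ ≈ 45.00°
|H| = 0.25 · 1 / (1.4142) ≈ 0.17678
Gain = 20 log₁₀(0.17678) ≈ -15.05 dB
∠H = (0°) − (45.00°) = -45.00°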